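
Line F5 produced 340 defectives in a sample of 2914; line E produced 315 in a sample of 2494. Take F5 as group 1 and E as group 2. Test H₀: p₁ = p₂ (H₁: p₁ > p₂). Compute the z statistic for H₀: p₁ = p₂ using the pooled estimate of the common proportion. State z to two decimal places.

p̂₁ = 340/2914 = 0.1167, p̂₂ = 315/2494 = 0.1263.
Pooled p̂ = (340+315)/(2914+2494) = 655/5408 = 0.1211.
SE = √(p̂(1−p̂)(1/n₁+1/n₂)) = √(0.1211·0.8789·0.000744133) = √(7.92112e-05) = 0.0089.
z = (0.1167 − 0.1263)/0.0089 = -0.0096/0.0089 = -1.08.
p-value = P(Z > -1.081) ≈ 0.8603.

z = -1.08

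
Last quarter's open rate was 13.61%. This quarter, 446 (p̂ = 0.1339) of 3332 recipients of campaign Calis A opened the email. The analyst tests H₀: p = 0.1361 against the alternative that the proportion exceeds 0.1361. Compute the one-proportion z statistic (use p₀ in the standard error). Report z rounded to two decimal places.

z = -0.38

p̂ = 446/3332 ≈ 0.13385.
Standard error under H₀: √(0.1361×0.8639/3332) = 0.00594.
z = (0.13385 − 0.1361)/0.00594 = -0.00225/0.00594 = -0.38.
p-value = P(Z > -0.378) ≈ 0.6473.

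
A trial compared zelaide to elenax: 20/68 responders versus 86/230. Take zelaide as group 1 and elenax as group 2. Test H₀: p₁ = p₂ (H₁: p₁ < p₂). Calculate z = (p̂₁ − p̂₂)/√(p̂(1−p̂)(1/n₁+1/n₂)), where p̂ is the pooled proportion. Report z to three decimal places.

p̂₁ = 20/68 = 0.294118, p̂₂ = 86/230 = 0.373913.
Pooled p̂ = (20+86)/(68+230) = 106/298 = 0.355705.
SE = √(0.229179 × 0.0190537) = 0.066081.
z = (0.294118 − 0.373913)/0.066081 = -0.079795/0.066081 = -1.208.
p-value = P(Z < -1.208) ≈ 0.1136.

z = -1.208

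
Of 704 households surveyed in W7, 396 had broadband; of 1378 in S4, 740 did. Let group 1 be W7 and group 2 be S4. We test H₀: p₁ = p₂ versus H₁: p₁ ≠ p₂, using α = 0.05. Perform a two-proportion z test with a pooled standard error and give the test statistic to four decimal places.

p̂₁ = 396/704 = 0.5625000, p̂₂ = 740/1378 = 0.5370102.
Pooled p̂ = (396+740)/(704+1378) = 1136/2082 = 0.5456292.
SE = √(p̂(1−p̂)(1/n₁+1/n₂)) = √(0.5456292·0.4543708·0.00214614) = √(0.000532068) = 0.0230666.
z = (0.5625000 − 0.5370102)/0.0230666 = 0.0254898/0.0230666 = 1.1051.
Two-sided p-value ≈ 2·Φ(−1.105) = 0.2691; since p > α = 0.05, fail to reject H₀.

z = 1.1051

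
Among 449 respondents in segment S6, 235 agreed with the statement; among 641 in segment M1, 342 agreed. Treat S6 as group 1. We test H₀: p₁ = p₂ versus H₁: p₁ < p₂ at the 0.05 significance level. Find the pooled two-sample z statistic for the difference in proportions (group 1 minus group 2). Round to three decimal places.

p̂₁ = 235/449 ≈ 0.523385, p̂₂ = 342/641 ≈ 0.533541.
Pooled p̂ = (235+342)/(449+641) = 577/1090 = 0.529358.
SE = √(0.249138 × 0.00378723) = 0.030717.
z = (0.523385 − 0.533541)/0.030717 = -0.010156/0.030717 = -0.331.
p-value = P(Z < -0.331) ≈ 0.3705. With α = 0.05, fail to reject H₀.

z = -0.331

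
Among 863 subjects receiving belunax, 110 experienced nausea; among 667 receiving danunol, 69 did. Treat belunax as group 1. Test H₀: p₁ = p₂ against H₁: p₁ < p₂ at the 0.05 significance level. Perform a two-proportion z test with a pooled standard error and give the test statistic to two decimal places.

p̂₁ = 110/863 ≈ 0.1275, p̂₂ = 69/667 ≈ 0.1034.
Pooled p̂ = (110+69)/(863+667) = 179/1530 = 0.1170.
SE = √(0.103306 × 0.002658) = 0.0166.
z = (0.1275 − 0.1034)/0.0166 = 0.0241/0.0166 = 1.45.
p-value = P(Z < 1.449) ≈ 0.9264, so at α = 0.05 we fail to reject H₀.

z = 1.45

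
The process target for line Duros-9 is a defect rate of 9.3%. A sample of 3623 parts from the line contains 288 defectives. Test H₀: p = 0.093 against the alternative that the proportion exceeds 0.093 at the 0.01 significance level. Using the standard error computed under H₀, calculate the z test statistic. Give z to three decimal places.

p̂ = 288/3623 = 0.0794921.
Standard error under H₀: √(0.093×0.907/3623) = 0.0048252.
z = (0.0794921 − 0.093)/0.0048252 = -0.0135079/0.0048252 = -2.799.
p-value = P(Z > -2.799) ≈ 0.9974; since p > α = 0.01, fail to reject H₀.

z = -2.799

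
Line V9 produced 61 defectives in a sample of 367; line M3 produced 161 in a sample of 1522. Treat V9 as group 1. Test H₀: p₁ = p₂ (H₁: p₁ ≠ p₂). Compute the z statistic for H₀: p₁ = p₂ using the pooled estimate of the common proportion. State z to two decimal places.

z = 3.23

p̂₁ = 61/367 = 0.1662, p̂₂ = 161/1522 = 0.1058.
Pooled p̂ = (61+161)/(367+1522) = 222/1889 = 0.1175.
SE = √(0.103711 × 0.00338183) = 0.0187.
z = (0.1662 − 0.1058)/0.0187 = 0.0604/0.0187 = 3.23.
p-value = 2·P(Z > 3.227) ≈ 0.0013.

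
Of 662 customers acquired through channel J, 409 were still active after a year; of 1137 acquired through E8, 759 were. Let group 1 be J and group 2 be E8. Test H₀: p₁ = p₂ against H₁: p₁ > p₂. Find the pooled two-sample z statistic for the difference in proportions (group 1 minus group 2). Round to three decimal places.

z = -2.131

p̂₁ = 409/662 ≈ 0.617825, p̂₂ = 759/1137 ≈ 0.667546.
Pooled p̂ = (409+759)/(662+1137) = 1168/1799 = 0.649250.
SE = √(0.227725 × 0.00239008) = 0.023330.
z = (0.617825 − 0.667546)/0.023330 = -0.049721/0.023330 = -2.131.
p-value = P(Z > -2.131) ≈ 0.9835.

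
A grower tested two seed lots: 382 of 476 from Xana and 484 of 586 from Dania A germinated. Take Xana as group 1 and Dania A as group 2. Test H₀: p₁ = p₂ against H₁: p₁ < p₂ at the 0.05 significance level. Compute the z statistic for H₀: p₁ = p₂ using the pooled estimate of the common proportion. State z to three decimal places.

p̂₁ = 382/476 = 0.80252, p̂₂ = 484/586 = 0.82594.
Pooled p̂ = (382+484)/(476+586) = 866/1062 = 0.81544.
SE = √(p̂(1−p̂)(1/n₁+1/n₂)) = √(0.81544·0.18456·0.00380732) = √(0.000572987) = 0.02394.
z = (0.80252 − 0.82594)/0.02394 = -0.02342/0.02394 = -0.978.
p-value = P(Z < -0.978) ≈ 0.1640; since p > α = 0.05, fail to reject H₀.

z = -0.978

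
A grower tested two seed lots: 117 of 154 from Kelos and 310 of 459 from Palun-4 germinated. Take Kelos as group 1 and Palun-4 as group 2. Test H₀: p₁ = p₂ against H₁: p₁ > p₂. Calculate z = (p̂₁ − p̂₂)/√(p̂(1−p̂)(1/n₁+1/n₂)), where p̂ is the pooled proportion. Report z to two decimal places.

p̂₁ = 117/154 = 0.7597, p̂₂ = 310/459 = 0.6754.
Pooled p̂ = (117+310)/(154+459) = 427/613 = 0.6966.
SE = √(0.211359 × 0.00867216) = 0.0428.
z = (0.7597 − 0.6754)/0.0428 = 0.0843/0.0428 = 1.97.
p-value = P(Z > 1.970) ≈ 0.0244.

z = 1.97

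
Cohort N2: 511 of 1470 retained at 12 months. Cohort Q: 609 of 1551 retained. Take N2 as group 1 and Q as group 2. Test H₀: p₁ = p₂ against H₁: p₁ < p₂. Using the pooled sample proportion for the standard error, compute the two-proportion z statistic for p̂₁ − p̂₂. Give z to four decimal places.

p̂₁ = 511/1470 = 0.347619, p̂₂ = 609/1551 = 0.392650.
Pooled p̂ = (511+609)/(1470+1551) = 1120/3021 = 0.370738.
SE = √(0.233291 × 0.00132502) = 0.017582.
z = (0.347619 − 0.392650)/0.017582 = -0.045031/0.017582 = -2.5612.

z = -2.5612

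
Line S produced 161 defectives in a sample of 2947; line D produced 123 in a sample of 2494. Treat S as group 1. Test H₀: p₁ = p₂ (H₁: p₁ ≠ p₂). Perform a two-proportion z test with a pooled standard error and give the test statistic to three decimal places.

z = 0.878

p̂₁ = 161/2947 ≈ 0.05463, p̂₂ = 123/2494 ≈ 0.04932.
Pooled p̂ = (161+123)/(2947+2494) = 284/5441 = 0.05220.
SE = √(0.0494718 × 0.00074029) = 0.00605.
z = (0.05463 − 0.04932)/0.00605 = 0.00531/0.00605 = 0.878.
Two-sided p-value ≈ 2·Φ(−0.878) = 0.3799.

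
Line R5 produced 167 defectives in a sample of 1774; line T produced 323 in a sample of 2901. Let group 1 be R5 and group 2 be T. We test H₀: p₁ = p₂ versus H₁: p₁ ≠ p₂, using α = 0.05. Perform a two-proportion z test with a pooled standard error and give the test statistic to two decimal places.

z = -1.86

p̂₁ = 167/1774 ≈ 0.09414, p̂₂ = 323/2901 ≈ 0.11134.
Pooled p̂ = (167+323)/(1774+2901) = 490/4675 = 0.10481.
SE = √(0.0938271 × 0.000908407) = 0.00923.
z = (0.09414 − 0.11134)/0.00923 = -0.01720/0.00923 = -1.86.
p-value = 2·P(Z > 1.863) ≈ 0.0624. With α = 0.05, fail to reject H₀.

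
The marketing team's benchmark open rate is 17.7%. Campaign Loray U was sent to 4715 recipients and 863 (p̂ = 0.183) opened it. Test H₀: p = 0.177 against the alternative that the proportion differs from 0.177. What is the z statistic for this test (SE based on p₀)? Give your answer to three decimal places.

z = 1.085

p̂ = 863/4715 = 0.18303.
Under H₀, SE = √(0.177·0.823/4715) = √(3.08952e-05) = 0.00556.
z = (0.18303 − 0.177)/0.00556 = 0.00603/0.00556 = 1.085.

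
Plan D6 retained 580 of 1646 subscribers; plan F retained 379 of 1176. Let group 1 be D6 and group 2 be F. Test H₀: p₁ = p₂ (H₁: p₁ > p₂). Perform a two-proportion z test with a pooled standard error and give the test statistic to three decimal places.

p̂₁ = 580/1646 ≈ 0.352369, p̂₂ = 379/1176 ≈ 0.322279.
Pooled p̂ = (580+379)/(1646+1176) = 959/2822 = 0.339830.
SE = √(p̂(1−p̂)(1/n₁+1/n₂)) = √(0.339830·0.660170·0.00145787) = √(0.000327067) = 0.018085.
z = (0.352369 − 0.322279)/0.018085 = 0.030090/0.018085 = 1.664.
p-value = P(Z > 1.664) ≈ 0.0481.

z = 1.664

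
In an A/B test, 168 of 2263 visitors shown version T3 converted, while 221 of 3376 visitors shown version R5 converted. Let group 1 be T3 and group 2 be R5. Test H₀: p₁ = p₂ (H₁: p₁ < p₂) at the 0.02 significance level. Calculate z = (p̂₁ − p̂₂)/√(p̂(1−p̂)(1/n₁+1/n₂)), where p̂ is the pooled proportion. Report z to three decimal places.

z = 1.275

p̂₁ = 168/2263 ≈ 0.074238, p̂₂ = 221/3376 ≈ 0.065462.
Pooled p̂ = (168+221)/(2263+3376) = 389/5639 = 0.068984.
SE = √(p̂(1−p̂)(1/n₁+1/n₂)) = √(0.068984·0.931016·0.0007381) = √(4.74045e-05) = 0.006885.
z = (0.074238 − 0.065462)/0.006885 = 0.008776/0.006885 = 1.275.
p-value = P(Z < 1.275) ≈ 0.8988; since p > α = 0.02, fail to reject H₀.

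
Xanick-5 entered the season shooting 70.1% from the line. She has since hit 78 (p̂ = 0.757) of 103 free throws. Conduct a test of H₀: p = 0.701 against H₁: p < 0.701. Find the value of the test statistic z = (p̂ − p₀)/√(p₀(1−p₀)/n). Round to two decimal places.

p̂ = 78/103 = 0.7573.
Under H₀, SE = √(0.701·0.299/103) = √(0.00203494) = 0.0451.
z = (0.7573 − 0.701)/0.0451 = 0.0563/0.0451 = 1.25.

z = 1.25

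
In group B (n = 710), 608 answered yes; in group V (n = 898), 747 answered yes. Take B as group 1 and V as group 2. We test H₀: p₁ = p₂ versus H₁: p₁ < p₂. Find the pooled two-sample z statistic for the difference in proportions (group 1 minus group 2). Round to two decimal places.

z = 1.34

p̂₁ = 608/710 ≈ 0.8563, p̂₂ = 747/898 ≈ 0.8318.
Pooled p̂ = (608+747)/(710+898) = 1355/1608 = 0.8427.
SE = √(p̂(1−p̂)(1/n₁+1/n₂)) = √(0.8427·0.1573·0.00252204) = √(0.000334379) = 0.0183.
z = (0.8563 − 0.8318)/0.0183 = 0.0245/0.0183 = 1.34.
p-value = P(Z < 1.339) ≈ 0.9098.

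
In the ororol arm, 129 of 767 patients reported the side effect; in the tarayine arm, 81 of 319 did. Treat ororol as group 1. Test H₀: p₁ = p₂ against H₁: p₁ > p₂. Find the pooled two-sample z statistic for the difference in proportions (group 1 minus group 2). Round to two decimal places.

z = -3.26

p̂₁ = 129/767 ≈ 0.1682, p̂₂ = 81/319 ≈ 0.2539.
Pooled p̂ = (129+81)/(767+319) = 210/1086 = 0.1934.
SE = √(p̂(1−p̂)(1/n₁+1/n₂)) = √(0.1934·0.8066·0.00443858) = √(0.000692321) = 0.0263.
z = (0.1682 − 0.2539)/0.0263 = -0.0857/0.0263 = -3.26.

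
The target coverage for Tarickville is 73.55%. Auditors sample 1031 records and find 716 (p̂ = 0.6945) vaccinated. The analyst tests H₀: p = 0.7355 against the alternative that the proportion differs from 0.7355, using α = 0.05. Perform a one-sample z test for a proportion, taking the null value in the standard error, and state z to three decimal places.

p̂ = 716/1031 = 0.694471.
Under H₀, SE = √(0.7355·0.2645/1031) = √(0.00018869) = 0.013736.
z = (0.694471 − 0.7355)/0.013736 = -0.041029/0.013736 = -2.987.
p-value = 2·P(Z > 2.987) ≈ 0.0028. With α = 0.05, reject H₀.

z = -2.987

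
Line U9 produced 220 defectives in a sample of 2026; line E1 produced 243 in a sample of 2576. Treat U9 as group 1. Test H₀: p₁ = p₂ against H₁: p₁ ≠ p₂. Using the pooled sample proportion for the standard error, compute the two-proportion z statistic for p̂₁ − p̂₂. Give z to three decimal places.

z = 1.596

p̂₁ = 220/2026 ≈ 0.108588, p̂₂ = 243/2576 ≈ 0.094332.
Pooled p̂ = (220+243)/(2026+2576) = 463/4602 = 0.100608.
SE = √(0.0904864 × 0.000881782) = 0.008932.
z = (0.108588 − 0.094332)/0.008932 = 0.014256/0.008932 = 1.596.
Two-sided p-value ≈ 2·Φ(−1.596) = 0.1105.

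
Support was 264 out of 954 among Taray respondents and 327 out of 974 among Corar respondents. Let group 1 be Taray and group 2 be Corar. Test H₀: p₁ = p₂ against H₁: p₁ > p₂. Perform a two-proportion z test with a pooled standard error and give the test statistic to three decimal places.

p̂₁ = 264/954 ≈ 0.276730, p̂₂ = 327/974 ≈ 0.335729.
Pooled p̂ = (264+327)/(954+974) = 591/1928 = 0.306535.
SE = √(0.212571 × 0.00207491) = 0.021002.
z = (0.276730 − 0.335729)/0.021002 = -0.058999/0.021002 = -2.809.

z = -2.809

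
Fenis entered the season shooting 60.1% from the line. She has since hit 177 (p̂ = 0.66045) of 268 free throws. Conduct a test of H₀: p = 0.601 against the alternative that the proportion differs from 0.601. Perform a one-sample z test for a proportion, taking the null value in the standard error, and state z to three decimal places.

p̂ = 177/268 = 0.660448.
Under H₀, SE = √(0.601·0.399/268) = √(0.000894772) = 0.029913.
z = (0.660448 − 0.601)/0.029913 = 0.059448/0.029913 = 1.987.

z = 1.987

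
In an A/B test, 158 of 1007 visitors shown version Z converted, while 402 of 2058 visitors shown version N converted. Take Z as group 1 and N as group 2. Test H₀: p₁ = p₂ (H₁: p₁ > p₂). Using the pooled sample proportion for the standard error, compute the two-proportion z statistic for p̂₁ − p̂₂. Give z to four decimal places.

p̂₁ = 158/1007 ≈ 0.156902, p̂₂ = 402/2058 ≈ 0.195335.
Pooled p̂ = (158+402)/(1007+2058) = 560/3065 = 0.182708.
SE = √(0.149326 × 0.00147896) = 0.014861.
z = (0.156902 − 0.195335)/0.014861 = -0.038433/0.014861 = -2.5862.

z = -2.5862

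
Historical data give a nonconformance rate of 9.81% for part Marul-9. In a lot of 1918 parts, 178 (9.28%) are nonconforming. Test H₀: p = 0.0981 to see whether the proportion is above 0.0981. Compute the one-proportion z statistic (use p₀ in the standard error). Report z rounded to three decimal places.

z = -0.780

p̂ = 178/1918 ≈ 0.092805.
Standard error under H₀: √(0.0981×0.9019/1918) = 0.006792.
z = (0.092805 − 0.0981)/0.006792 = -0.005295/0.006792 = -0.780.
p-value = P(Z > -0.780) ≈ 0.7822.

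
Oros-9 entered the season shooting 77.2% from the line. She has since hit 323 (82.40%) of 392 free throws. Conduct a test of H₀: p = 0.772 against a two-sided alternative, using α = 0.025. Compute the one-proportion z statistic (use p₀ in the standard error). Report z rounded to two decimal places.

p̂ = 323/392 ≈ 0.8240.
Standard error under H₀: √(0.772×0.228/392) = 0.0212.
z = (0.8240 − 0.772)/0.0212 = 0.0520/0.0212 = 2.45.
p-value = 2·P(Z > 2.453) ≈ 0.0142. With α = 0.025, reject H₀.

z = 2.45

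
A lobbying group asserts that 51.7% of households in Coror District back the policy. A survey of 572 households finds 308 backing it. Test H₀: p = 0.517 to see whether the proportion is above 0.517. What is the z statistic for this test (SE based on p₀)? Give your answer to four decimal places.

z = 1.0272

p̂ = 308/572 ≈ 0.538462.
SE = √(p₀(1−p₀)/n) = √(0.24971/572) = 0.020894.
z = (0.538462 − 0.517)/0.020894 = 0.021462/0.020894 = 1.0272.
p-value = P(Z > 1.027) ≈ 0.1522.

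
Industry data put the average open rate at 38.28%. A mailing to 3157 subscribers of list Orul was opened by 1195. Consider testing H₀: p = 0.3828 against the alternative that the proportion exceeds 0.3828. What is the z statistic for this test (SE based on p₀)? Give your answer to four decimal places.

z = -0.4943

p̂ = 1195/3157 = 0.378524.
Standard error under H₀: √(0.3828×0.6172/3157) = 0.008651.
z = (0.378524 − 0.3828)/0.008651 = -0.004276/0.008651 = -0.4943.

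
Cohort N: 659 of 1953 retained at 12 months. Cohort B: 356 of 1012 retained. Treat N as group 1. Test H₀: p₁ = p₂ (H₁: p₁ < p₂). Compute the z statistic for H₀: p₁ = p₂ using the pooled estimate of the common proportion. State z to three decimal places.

p̂₁ = 659/1953 ≈ 0.33743, p̂₂ = 356/1012 ≈ 0.35178.
Pooled p̂ = (659+356)/(1953+1012) = 1015/2965 = 0.34233.
SE = √(0.225139 × 0.00150018) = 0.01838.
z = (0.33743 − 0.35178)/0.01838 = -0.01435/0.01838 = -0.781.

z = -0.781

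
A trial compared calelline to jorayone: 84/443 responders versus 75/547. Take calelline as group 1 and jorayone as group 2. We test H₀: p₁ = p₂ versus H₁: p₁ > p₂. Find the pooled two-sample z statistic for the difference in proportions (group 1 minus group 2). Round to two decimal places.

z = 2.24

p̂₁ = 84/443 ≈ 0.18962, p̂₂ = 75/547 ≈ 0.13711.
Pooled p̂ = (84+75)/(443+547) = 159/990 = 0.16061.
SE = √(0.134812 × 0.00408549) = 0.02347.
z = (0.18962 − 0.13711)/0.02347 = 0.05251/0.02347 = 2.24.
p-value = P(Z > 2.237) ≈ 0.0126.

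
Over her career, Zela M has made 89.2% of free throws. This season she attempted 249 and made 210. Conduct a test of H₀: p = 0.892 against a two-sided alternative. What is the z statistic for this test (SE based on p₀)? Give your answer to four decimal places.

p̂ = 210/249 = 0.8433735.
SE = √(p₀(1−p₀)/n) = √(0.096336/249) = 0.0196696.
z = (0.8433735 − 0.892)/0.0196696 = -0.0486265/0.0196696 = -2.4722.
p-value = 2·P(Z > 2.472) ≈ 0.0134.

z = -2.4722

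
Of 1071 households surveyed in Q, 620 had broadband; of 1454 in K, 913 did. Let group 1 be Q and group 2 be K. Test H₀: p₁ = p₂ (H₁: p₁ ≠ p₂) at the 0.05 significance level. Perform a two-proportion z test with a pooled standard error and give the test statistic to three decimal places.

p̂₁ = 620/1071 ≈ 0.578898, p̂₂ = 913/1454 ≈ 0.627923.
Pooled p̂ = (620+913)/(1071+1454) = 1533/2525 = 0.607129.
SE = √(p̂(1−p̂)(1/n₁+1/n₂)) = √(0.607129·0.392871·0.00162146) = √(0.000386757) = 0.019666.
z = (0.578898 − 0.627923)/0.019666 = -0.049025/0.019666 = -2.493.
Two-sided p-value ≈ 2·Φ(−2.493) = 0.0127, so at α = 0.05 we reject H₀.

z = -2.493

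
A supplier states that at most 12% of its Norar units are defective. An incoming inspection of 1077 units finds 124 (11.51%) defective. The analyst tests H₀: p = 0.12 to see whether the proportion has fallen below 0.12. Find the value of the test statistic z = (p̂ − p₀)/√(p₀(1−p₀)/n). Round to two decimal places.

z = -0.49

p̂ = 124/1077 = 0.1151.
Standard error under H₀: √(0.12×0.88/1077) = 0.0099.
z = (0.1151 − 0.12)/0.0099 = -0.0049/0.0099 = -0.49.
p-value = P(Z < -0.491) ≈ 0.3116.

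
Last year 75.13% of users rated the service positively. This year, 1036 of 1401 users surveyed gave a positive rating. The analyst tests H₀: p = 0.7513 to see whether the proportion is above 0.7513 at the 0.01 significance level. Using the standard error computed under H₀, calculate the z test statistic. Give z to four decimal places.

z = -1.0242

p̂ = 1036/1401 = 0.739472.
Under H₀, SE = √(0.7513·0.2487/1401) = √(0.000133368) = 0.011548.
z = (0.739472 − 0.7513)/0.011548 = -0.011828/0.011548 = -1.0242.
p-value = P(Z > -1.024) ≈ 0.8471; since p > α = 0.01, fail to reject H₀.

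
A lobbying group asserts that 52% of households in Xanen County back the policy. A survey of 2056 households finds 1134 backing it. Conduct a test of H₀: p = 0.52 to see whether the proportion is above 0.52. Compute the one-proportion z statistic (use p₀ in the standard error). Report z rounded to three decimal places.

p̂ = 1134/2056 ≈ 0.55156.
SE = √(p₀(1−p₀)/n) = √(0.2496/2056) = 0.01102.
z = (0.55156 − 0.52)/0.01102 = 0.03156/0.01102 = 2.864.
p-value = P(Z > 2.864) ≈ 0.0021.

z = 2.864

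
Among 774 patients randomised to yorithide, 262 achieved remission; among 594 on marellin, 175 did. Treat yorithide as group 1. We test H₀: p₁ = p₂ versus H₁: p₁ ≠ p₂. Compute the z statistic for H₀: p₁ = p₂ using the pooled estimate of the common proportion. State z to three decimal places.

z = 1.726

p̂₁ = 262/774 = 0.33850, p̂₂ = 175/594 = 0.29461.
Pooled p̂ = (262+175)/(774+594) = 437/1368 = 0.31944.
SE = √(p̂(1−p̂)(1/n₁+1/n₂)) = √(0.31944·0.68056·0.00297549) = √(0.000646871) = 0.02543.
z = (0.33850 − 0.29461)/0.02543 = 0.04389/0.02543 = 1.726.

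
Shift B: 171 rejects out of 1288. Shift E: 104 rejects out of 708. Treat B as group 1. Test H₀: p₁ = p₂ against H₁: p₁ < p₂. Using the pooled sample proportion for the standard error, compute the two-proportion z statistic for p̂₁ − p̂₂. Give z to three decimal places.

z = -0.876

p̂₁ = 171/1288 ≈ 0.13276, p̂₂ = 104/708 ≈ 0.14689.
Pooled p̂ = (171+104)/(1288+708) = 275/1996 = 0.13778.
SE = √(p̂(1−p̂)(1/n₁+1/n₂)) = √(0.13778·0.86222·0.00218883) = √(0.000260018) = 0.01613.
z = (0.13276 − 0.14689)/0.01613 = -0.01413/0.01613 = -0.876.
p-value = P(Z < -0.876) ≈ 0.1905.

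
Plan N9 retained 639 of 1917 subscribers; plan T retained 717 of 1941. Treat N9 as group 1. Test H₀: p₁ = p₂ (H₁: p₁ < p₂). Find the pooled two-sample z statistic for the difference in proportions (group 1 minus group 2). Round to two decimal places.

p̂₁ = 639/1917 = 0.33333, p̂₂ = 717/1941 = 0.36940.
Pooled p̂ = (639+717)/(1917+1941) = 1356/3858 = 0.35148.
SE = √(0.227941 × 0.00103685) = 0.01537.
z = (0.33333 − 0.36940)/0.01537 = -0.03607/0.01537 = -2.35.

z = -2.35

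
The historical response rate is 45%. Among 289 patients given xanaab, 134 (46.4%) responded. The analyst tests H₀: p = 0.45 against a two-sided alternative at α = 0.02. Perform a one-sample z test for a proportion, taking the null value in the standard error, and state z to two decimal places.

p̂ = 134/289 = 0.4637.
Standard error under H₀: √(0.45×0.55/289) = 0.0293.
z = (0.4637 − 0.45)/0.0293 = 0.0137/0.0293 = 0.47.
Two-sided p-value ≈ 2·Φ(−0.467) = 0.6405; since p > α = 0.02, fail to reject H₀.

z = 0.47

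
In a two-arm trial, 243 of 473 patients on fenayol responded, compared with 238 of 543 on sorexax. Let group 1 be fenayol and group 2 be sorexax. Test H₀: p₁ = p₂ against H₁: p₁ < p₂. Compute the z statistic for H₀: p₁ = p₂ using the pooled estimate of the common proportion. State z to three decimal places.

z = 2.402

p̂₁ = 243/473 ≈ 0.51374, p̂₂ = 238/543 ≈ 0.43831.
Pooled p̂ = (243+238)/(473+543) = 481/1016 = 0.47343.
SE = √(p̂(1−p̂)(1/n₁+1/n₂)) = √(0.47343·0.52657·0.00395579) = √(0.000986153) = 0.03140.
z = (0.51374 − 0.43831)/0.03140 = 0.07543/0.03140 = 2.402.
p-value = P(Z < 2.402) ≈ 0.9919.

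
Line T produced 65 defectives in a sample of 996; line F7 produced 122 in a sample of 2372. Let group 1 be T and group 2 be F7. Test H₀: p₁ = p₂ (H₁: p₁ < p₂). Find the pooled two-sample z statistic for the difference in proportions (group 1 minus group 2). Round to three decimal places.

z = 1.599

p̂₁ = 65/996 = 0.06526, p̂₂ = 122/2372 = 0.05143.
Pooled p̂ = (65+122)/(996+2372) = 187/3368 = 0.05552.
SE = √(p̂(1−p̂)(1/n₁+1/n₂)) = √(0.05552·0.94448·0.0014256) = √(7.47583e-05) = 0.00865.
z = (0.06526 − 0.05143)/0.00865 = 0.01383/0.00865 = 1.599.
p-value = P(Z < 1.599) ≈ 0.9451.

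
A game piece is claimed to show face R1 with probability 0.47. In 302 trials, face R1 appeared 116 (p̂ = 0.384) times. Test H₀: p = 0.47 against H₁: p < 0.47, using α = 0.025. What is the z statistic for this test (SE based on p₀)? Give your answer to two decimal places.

p̂ = 116/302 ≈ 0.3841.
SE = √(p₀(1−p₀)/n) = √(0.2491/302) = 0.0287.
z = (0.3841 − 0.47)/0.0287 = -0.0859/0.0287 = -2.99.
p-value = P(Z < -2.991) ≈ 0.0014; since p < α = 0.025, reject H₀.

z = -2.99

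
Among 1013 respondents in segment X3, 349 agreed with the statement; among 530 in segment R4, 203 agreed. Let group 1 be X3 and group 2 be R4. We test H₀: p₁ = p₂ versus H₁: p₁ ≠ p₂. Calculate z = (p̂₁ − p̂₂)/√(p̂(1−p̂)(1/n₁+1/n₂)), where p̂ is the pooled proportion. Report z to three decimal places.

p̂₁ = 349/1013 = 0.34452, p̂₂ = 203/530 = 0.38302.
Pooled p̂ = (349+203)/(1013+530) = 552/1543 = 0.35774.
SE = √(0.229763 × 0.00287396) = 0.02570.
z = (0.34452 − 0.38302)/0.02570 = -0.03850/0.02570 = -1.498.
p-value = 2·P(Z > 1.498) ≈ 0.1341.

z = -1.498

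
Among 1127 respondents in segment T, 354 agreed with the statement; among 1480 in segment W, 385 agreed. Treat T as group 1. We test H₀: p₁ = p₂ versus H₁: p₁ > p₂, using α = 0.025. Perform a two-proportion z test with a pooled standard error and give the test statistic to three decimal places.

z = 3.029

p̂₁ = 354/1127 = 0.31411, p̂₂ = 385/1480 = 0.26014.
Pooled p̂ = (354+385)/(1127+1480) = 739/2607 = 0.28347.
SE = √(p̂(1−p̂)(1/n₁+1/n₂)) = √(0.28347·0.71653·0.00156299) = √(0.000317464) = 0.01782.
z = (0.31411 − 0.26014)/0.01782 = 0.05397/0.01782 = 3.029.
p-value = P(Z > 3.029) ≈ 0.0012; since p < α = 0.025, reject H₀.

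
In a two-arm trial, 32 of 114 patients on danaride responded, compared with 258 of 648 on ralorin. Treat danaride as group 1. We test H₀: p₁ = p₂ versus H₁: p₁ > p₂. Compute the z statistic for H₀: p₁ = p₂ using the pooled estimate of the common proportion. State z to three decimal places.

p̂₁ = 32/114 = 0.28070, p̂₂ = 258/648 = 0.39815.
Pooled p̂ = (32+258)/(114+648) = 290/762 = 0.38058.
SE = √(p̂(1−p̂)(1/n₁+1/n₂)) = √(0.38058·0.61942·0.0103151) = √(0.00243167) = 0.04931.
z = (0.28070 − 0.39815)/0.04931 = -0.11745/0.04931 = -2.382.
p-value = P(Z > -2.382) ≈ 0.9914.

z = -2.382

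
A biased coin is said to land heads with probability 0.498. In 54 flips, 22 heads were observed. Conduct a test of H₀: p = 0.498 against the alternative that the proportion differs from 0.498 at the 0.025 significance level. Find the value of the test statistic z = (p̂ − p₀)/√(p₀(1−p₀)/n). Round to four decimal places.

z = -1.3314

p̂ = 22/54 = 0.407407.
Under H₀, SE = √(0.498·0.502/54) = √(0.00462956) = 0.068041.
z = (0.407407 − 0.498)/0.068041 = -0.090593/0.068041 = -1.3314.
p-value = 2·P(Z > 1.331) ≈ 0.1830; since p > α = 0.025, fail to reject H₀.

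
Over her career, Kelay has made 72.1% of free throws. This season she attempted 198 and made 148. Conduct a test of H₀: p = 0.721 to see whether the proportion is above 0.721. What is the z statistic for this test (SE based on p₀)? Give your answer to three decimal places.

p̂ = 148/198 ≈ 0.74747.
Standard error under H₀: √(0.721×0.279/198) = 0.03187.
z = (0.74747 − 0.721)/0.03187 = 0.02647/0.03187 = 0.831.

z = 0.831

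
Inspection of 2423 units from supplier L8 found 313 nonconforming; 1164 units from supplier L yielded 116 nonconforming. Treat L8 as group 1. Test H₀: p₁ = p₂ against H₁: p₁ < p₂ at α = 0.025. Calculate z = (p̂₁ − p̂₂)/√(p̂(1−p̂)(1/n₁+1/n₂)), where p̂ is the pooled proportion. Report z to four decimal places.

z = 2.5511

p̂₁ = 313/2423 = 0.1291787, p̂₂ = 116/1164 = 0.0996564.
Pooled p̂ = (313+116)/(2423+1164) = 429/3587 = 0.1195986.
SE = √(p̂(1−p̂)(1/n₁+1/n₂)) = √(0.1195986·0.8804014·0.00127182) = √(0.000133916) = 0.0115722.
z = (0.1291787 − 0.0996564)/0.0115722 = 0.0295223/0.0115722 = 2.5511.
p-value = P(Z < 2.551) ≈ 0.9946; since p > α = 0.025, fail to reject H₀.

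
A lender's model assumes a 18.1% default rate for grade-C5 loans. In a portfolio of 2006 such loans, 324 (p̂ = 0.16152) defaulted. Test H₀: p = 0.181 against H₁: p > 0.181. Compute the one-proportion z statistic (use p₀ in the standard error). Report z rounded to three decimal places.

z = -2.267

p̂ = 324/2006 ≈ 0.161515.
Under H₀, SE = √(0.181·0.819/2006) = √(7.38978e-05) = 0.008596.
z = (0.161515 − 0.181)/0.008596 = -0.019485/0.008596 = -2.267.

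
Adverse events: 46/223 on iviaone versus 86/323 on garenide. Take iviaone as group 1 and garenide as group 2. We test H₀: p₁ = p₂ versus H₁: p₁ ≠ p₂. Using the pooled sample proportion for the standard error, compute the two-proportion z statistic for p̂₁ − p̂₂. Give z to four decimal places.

z = -1.6089

p̂₁ = 46/223 = 0.206278, p̂₂ = 86/323 = 0.266254.
Pooled p̂ = (46+86)/(223+323) = 132/546 = 0.241758.
SE = √(0.183311 × 0.00758028) = 0.037277.
z = (0.206278 − 0.266254)/0.037277 = -0.059976/0.037277 = -1.6089.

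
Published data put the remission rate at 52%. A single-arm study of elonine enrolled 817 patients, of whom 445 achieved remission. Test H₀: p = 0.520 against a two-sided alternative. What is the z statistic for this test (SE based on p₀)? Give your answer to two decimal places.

z = 1.41

p̂ = 445/817 = 0.5447.
Under H₀, SE = √(0.52·0.48/817) = √(0.000305508) = 0.0175.
z = (0.5447 − 0.52)/0.0175 = 0.0247/0.0175 = 1.41.
Two-sided p-value ≈ 2·Φ(−1.412) = 0.1580.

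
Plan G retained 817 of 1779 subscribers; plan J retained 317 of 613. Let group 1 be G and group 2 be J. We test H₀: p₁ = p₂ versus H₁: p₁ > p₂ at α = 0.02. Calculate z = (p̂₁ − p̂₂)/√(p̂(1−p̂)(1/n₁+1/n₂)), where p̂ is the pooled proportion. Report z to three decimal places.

p̂₁ = 817/1779 ≈ 0.45925, p̂₂ = 317/613 ≈ 0.51713.
Pooled p̂ = (817+317)/(1779+613) = 1134/2392 = 0.47408.
SE = √(0.249328 × 0.00219343) = 0.02339.
z = (0.45925 − 0.51713)/0.02339 = -0.05788/0.02339 = -2.475.
p-value = P(Z > -2.475) ≈ 0.9933, so at α = 0.02 we fail to reject H₀.

z = -2.475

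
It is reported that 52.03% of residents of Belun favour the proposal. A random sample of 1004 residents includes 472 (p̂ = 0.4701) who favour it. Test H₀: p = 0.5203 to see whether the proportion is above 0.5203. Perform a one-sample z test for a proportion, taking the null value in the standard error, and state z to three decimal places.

p̂ = 472/1004 = 0.470120.
SE = √(p₀(1−p₀)/n) = √(0.24959/1004) = 0.015767.
z = (0.470120 − 0.5203)/0.015767 = -0.050180/0.015767 = -3.183.
p-value = P(Z > -3.183) ≈ 0.9993.

z = -3.183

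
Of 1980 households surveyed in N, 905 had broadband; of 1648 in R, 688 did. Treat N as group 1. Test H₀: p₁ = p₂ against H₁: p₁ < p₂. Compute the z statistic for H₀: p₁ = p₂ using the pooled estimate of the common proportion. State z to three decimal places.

p̂₁ = 905/1980 ≈ 0.457071, p̂₂ = 688/1648 ≈ 0.417476.
Pooled p̂ = (905+688)/(1980+1648) = 1593/3628 = 0.439085.
SE = √(0.246289 × 0.00111185) = 0.016548.
z = (0.457071 − 0.417476)/0.016548 = 0.039595/0.016548 = 2.393.

z = 2.393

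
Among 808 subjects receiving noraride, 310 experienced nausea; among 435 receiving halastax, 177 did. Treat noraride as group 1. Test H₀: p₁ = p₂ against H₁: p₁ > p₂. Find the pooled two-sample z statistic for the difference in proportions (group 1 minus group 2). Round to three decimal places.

z = -0.800

p̂₁ = 310/808 = 0.383663, p̂₂ = 177/435 = 0.406897.
Pooled p̂ = (310+177)/(808+435) = 487/1243 = 0.391794.
SE = √(p̂(1−p̂)(1/n₁+1/n₂)) = √(0.391794·0.608206·0.00353647) = √(0.000842712) = 0.029029.
z = (0.383663 − 0.406897)/0.029029 = -0.023234/0.029029 = -0.800.
p-value = P(Z > -0.800) ≈ 0.7882.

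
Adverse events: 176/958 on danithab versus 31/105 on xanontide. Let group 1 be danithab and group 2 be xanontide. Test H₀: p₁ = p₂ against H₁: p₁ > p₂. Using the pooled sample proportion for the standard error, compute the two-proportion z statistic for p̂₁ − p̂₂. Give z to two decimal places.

p̂₁ = 176/958 ≈ 0.1837, p̂₂ = 31/105 ≈ 0.2952.
Pooled p̂ = (176+31)/(958+105) = 207/1063 = 0.1947.
SE = √(p̂(1−p̂)(1/n₁+1/n₂)) = √(0.1947·0.8053·0.0105677) = √(0.00165713) = 0.0407.
z = (0.1837 − 0.2952)/0.0407 = -0.1115/0.0407 = -2.74.
p-value = P(Z > -2.740) ≈ 0.9969.

z = -2.74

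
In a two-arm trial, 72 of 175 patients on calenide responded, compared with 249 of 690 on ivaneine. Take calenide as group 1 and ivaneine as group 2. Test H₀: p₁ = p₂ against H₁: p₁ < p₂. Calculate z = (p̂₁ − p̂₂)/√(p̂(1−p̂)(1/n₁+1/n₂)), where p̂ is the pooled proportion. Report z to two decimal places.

p̂₁ = 72/175 = 0.41143, p̂₂ = 249/690 = 0.36087.
Pooled p̂ = (72+249)/(175+690) = 321/865 = 0.37110.
SE = √(p̂(1−p̂)(1/n₁+1/n₂)) = √(0.37110·0.62890·0.00716356) = √(0.00167186) = 0.04089.
z = (0.41143 − 0.36087)/0.04089 = 0.05056/0.04089 = 1.24.

z = 1.24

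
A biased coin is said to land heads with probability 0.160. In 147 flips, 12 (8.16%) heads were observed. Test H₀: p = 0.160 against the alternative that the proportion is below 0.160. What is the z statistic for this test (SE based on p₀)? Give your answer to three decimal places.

p̂ = 12/147 ≈ 0.08163.
SE = √(p₀(1−p₀)/n) = √(0.1344/147) = 0.03024.
z = (0.08163 − 0.16)/0.03024 = -0.07837/0.03024 = -2.592.

z = -2.592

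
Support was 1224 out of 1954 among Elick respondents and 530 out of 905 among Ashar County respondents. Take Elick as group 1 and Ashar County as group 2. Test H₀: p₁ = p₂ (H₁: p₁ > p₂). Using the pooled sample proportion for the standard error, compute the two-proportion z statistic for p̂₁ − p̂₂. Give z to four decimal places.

p̂₁ = 1224/1954 ≈ 0.6264074, p̂₂ = 530/905 ≈ 0.5856354.
Pooled p̂ = (1224+530)/(1954+905) = 1754/2859 = 0.6135012.
SE = √(0.237117 × 0.00161674) = 0.0195795.
z = (0.6264074 − 0.5856354)/0.0195795 = 0.0407720/0.0195795 = 2.0824.

z = 2.0824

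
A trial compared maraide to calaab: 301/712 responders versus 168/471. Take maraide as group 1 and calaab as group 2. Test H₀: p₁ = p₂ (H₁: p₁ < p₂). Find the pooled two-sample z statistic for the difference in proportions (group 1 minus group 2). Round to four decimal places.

p̂₁ = 301/712 ≈ 0.422753, p̂₂ = 168/471 ≈ 0.356688.
Pooled p̂ = (301+168)/(712+471) = 469/1183 = 0.396450.
SE = √(p̂(1−p̂)(1/n₁+1/n₂)) = √(0.396450·0.603550·0.00352764) = √(0.000844083) = 0.029053.
z = (0.422753 − 0.356688)/0.029053 = 0.066065/0.029053 = 2.2739.

z = 2.2739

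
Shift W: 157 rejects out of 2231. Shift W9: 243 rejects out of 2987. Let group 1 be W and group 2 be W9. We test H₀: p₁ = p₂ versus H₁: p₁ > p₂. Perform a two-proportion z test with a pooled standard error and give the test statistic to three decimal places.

p̂₁ = 157/2231 ≈ 0.070372, p̂₂ = 243/2987 ≈ 0.081353.
Pooled p̂ = (157+243)/(2231+2987) = 400/5218 = 0.076658.
SE = √(p̂(1−p̂)(1/n₁+1/n₂)) = √(0.076658·0.923342·0.000783014) = √(5.54227e-05) = 0.007445.
z = (0.070372 − 0.081353)/0.007445 = -0.010981/0.007445 = -1.475.

z = -1.475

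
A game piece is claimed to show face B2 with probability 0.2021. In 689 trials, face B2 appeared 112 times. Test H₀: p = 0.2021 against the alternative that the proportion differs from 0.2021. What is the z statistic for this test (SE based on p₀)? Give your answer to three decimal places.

z = -2.585

p̂ = 112/689 = 0.16255.
Standard error under H₀: √(0.2021×0.7979/689) = 0.01530.
z = (0.16255 − 0.2021)/0.01530 = -0.03955/0.01530 = -2.585.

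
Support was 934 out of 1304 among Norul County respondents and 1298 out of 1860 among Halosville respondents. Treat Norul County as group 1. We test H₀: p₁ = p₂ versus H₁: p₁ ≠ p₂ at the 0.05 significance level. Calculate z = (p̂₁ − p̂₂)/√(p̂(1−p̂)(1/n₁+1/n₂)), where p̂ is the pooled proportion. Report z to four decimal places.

z = 1.1181

p̂₁ = 934/1304 = 0.716258, p̂₂ = 1298/1860 = 0.697849.
Pooled p̂ = (934+1298)/(1304+1860) = 2232/3164 = 0.705436.
SE = √(p̂(1−p̂)(1/n₁+1/n₂)) = √(0.705436·0.294564·0.00130451) = √(0.000271071) = 0.016464.
z = (0.716258 − 0.697849)/0.016464 = 0.018409/0.016464 = 1.1181.
p-value = 2·P(Z > 1.118) ≈ 0.2635, so at α = 0.05 we fail to reject H₀.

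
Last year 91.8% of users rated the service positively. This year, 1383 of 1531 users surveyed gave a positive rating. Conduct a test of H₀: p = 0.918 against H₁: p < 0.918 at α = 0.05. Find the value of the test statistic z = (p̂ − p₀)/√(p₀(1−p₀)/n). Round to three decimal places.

p̂ = 1383/1531 = 0.903331.
Standard error under H₀: √(0.918×0.082/1531) = 0.007012.
z = (0.903331 − 0.918)/0.007012 = -0.014669/0.007012 = -2.092.
p-value = P(Z < -2.092) ≈ 0.0182, so at α = 0.05 we reject H₀.

z = -2.092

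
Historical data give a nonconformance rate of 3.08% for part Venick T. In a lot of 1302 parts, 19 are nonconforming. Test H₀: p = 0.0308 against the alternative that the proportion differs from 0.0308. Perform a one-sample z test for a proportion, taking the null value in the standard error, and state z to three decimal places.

z = -3.385

p̂ = 19/1302 ≈ 0.014593.
Under H₀, SE = √(0.0308·0.9692/1302) = √(2.29273e-05) = 0.004788.
z = (0.014593 − 0.0308)/0.004788 = -0.016207/0.004788 = -3.385.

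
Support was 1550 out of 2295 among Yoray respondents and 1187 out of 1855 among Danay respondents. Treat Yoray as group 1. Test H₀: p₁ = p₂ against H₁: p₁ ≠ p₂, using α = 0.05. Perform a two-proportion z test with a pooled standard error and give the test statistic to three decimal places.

p̂₁ = 1550/2295 = 0.675381, p̂₂ = 1187/1855 = 0.639892.
Pooled p̂ = (1550+1187)/(2295+1855) = 2737/4150 = 0.659518.
SE = √(p̂(1−p̂)(1/n₁+1/n₂)) = √(0.659518·0.340482·0.000974813) = √(0.000218898) = 0.014795.
z = (0.675381 − 0.639892)/0.014795 = 0.035489/0.014795 = 2.399.
p-value = 2·P(Z > 2.399) ≈ 0.0165. With α = 0.05, reject H₀.

z = 2.399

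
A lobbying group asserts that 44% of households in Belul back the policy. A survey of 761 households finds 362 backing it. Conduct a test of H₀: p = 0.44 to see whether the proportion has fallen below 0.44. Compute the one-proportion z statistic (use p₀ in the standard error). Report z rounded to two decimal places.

p̂ = 362/761 ≈ 0.4757.
Under H₀, SE = √(0.44·0.56/761) = √(0.000323784) = 0.0180.
z = (0.4757 − 0.44)/0.0180 = 0.0357/0.0180 = 1.98.

z = 1.98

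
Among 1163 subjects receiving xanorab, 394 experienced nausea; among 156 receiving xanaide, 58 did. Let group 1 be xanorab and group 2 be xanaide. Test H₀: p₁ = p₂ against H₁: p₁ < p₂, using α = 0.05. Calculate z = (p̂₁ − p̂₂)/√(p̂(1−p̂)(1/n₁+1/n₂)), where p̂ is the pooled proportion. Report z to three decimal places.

z = -0.816

p̂₁ = 394/1163 ≈ 0.33878, p̂₂ = 58/156 ≈ 0.37179.
Pooled p̂ = (394+58)/(1163+156) = 452/1319 = 0.34268.
SE = √(0.225252 × 0.0072701) = 0.04047.
z = (0.33878 − 0.37179)/0.04047 = -0.03301/0.04047 = -0.816.
p-value = P(Z < -0.816) ≈ 0.2073. With α = 0.05, fail to reject H₀.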